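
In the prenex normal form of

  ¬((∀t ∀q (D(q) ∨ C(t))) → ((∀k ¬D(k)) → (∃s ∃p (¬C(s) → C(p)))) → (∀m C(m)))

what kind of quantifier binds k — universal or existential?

First replace A → B with ¬A ∨ B.
  ¬(¬(∀t ∀q (D(q) ∨ C(t))) ∨ ¬(¬(∀k ¬D(k)) ∨ (∃s ∃p (¬¬C(s) ∨ C(p)))) ∨ (∀m C(m)))
Move each ¬ inward, flipping quantifiers it crosses:
  (∀t ∀q (D(q) ∨ C(t))) ∧ ((∃k D(k)) ∨ (∃s ∃p (C(s) ∨ C(p)))) ∧ (∃m ¬C(m))
All bound variables are already distinct, so no renaming is needed.
Pull the quantifiers to the front (each side's bound variable is not free in the other side):
  ∀t ∀q ∃k ∃s ∃p ∃m ((D(q) ∨ C(t)) ∧ (D(k) ∨ C(s) ∨ C(p)) ∧ ¬C(m))
The quantifier ∀k sits under an odd number of negations (counting the antecedent side of each →), so it flips to ∃k.

existential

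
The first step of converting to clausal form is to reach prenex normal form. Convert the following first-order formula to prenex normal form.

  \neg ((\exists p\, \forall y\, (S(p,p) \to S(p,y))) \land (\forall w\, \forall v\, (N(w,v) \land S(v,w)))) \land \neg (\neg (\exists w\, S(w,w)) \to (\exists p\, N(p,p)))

\forall p\, \exists y\, \exists w\, \exists v\, \forall c\, \forall s\, ((S(p,p) \land \neg S(p,y) \lor \neg N(w,v) \lor \neg S(v,w)) \land \neg S(c,c) \land \neg N(s,s))

Rewrite implications/biconditionals: A → B as ¬A ∨ B.
  \neg ((\exists p\, \forall y\, (\neg S(p,p) \lor S(p,y))) \land (\forall w\, \forall v\, (N(w,v) \land S(v,w)))) \land \neg (\neg \neg (\exists w\, S(w,w)) \lor (\exists p\, N(p,p)))
Move each ¬ inward, flipping quantifiers it crosses:
  ((\forall p\, \exists y\, (S(p,p) \land \neg S(p,y))) \lor (\exists w\, \exists v\, (\neg N(w,v) \lor \neg S(v,w)))) \land (\forall w\, \neg S(w,w)) \land (\forall p\, \neg N(p,p))
Rename bound variables to avoid capture: w↦c, p↦s.
  ((\forall p\, \exists y\, (S(p,p) \land \neg S(p,y))) \lor (\exists w\, \exists v\, (\neg N(w,v) \lor \neg S(v,w)))) \land (\forall c\, \neg S(c,c)) \land (\forall s\, \neg N(s,s))
Extract every quantifier outward, since the variables are now distinct and don't occur free across branches:
  \forall p\, \exists y\, \exists w\, \exists v\, \forall c\, \forall s\, ((S(p,p) \land \neg S(p,y) \lor \neg N(w,v) \lor \neg S(v,w)) \land \neg S(c,c) \land \neg N(s,s))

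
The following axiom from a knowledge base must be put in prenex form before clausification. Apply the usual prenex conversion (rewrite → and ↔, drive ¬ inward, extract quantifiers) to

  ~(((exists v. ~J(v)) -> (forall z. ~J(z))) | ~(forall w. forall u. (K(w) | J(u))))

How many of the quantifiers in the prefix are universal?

Rewrite implications/biconditionals: A → B as ¬A ∨ B.
  ~(~(exists v. ~J(v)) | (forall z. ~J(z)) | ~(forall w. forall u. (K(w) | J(u))))
Drive negations inward (¬∀x A ≡ ∃x ¬A, ¬∃x A ≡ ∀x ¬A, De Morgan for ∧/∨):
  (exists v. ~J(v)) & (exists z. J(z)) & (forall w. forall u. (K(w) | J(u)))
All bound variables are already distinct, so no renaming is needed.
Pull the quantifiers to the front (each side's bound variable is not free in the other side):
  exists v. exists z. forall w. forall u. (~J(v) & J(z) & (K(w) | J(u)))
The prefix is exists v exists z forall w forall u: 2 universal, 2 existential.

2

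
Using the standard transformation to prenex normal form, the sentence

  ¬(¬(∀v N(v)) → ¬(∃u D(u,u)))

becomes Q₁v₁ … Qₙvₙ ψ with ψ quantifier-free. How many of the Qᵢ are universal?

First replace A → B with ¬A ∨ B.
  ¬(¬¬(∀v N(v)) ∨ ¬(∃u D(u,u)))
Drive negations inward (¬∀x A ≡ ∃x ¬A, ¬∃x A ≡ ∀x ¬A, De Morgan for ∧/∨):
  (∃v ¬N(v)) ∧ (∃u D(u,u))
All bound variables are already distinct, so no renaming is needed.
Finally move all quantifiers to the prefix:
  ∃v ∃u (¬N(v) ∧ D(u,u))
The prefix is ∃v ∃u: 0 universal, 2 existential.

0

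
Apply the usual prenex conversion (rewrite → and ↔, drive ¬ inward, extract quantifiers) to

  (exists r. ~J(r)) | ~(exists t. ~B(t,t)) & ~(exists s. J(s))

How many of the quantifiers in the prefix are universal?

Drive negations inward (¬∀x A ≡ ∃x ¬A, ¬∃x A ≡ ∀x ¬A, De Morgan for ∧/∨):
  (exists r. ~J(r)) | (forall t. B(t,t)) & (forall s. ~J(s))
Pull the quantifiers to the front (each side's bound variable is not free in the other side):
  exists r. forall t. forall s. (~J(r) | B(t,t) & ~J(s))
The prefix is exists r forall t forall s: 2 universal, 1 existential.

2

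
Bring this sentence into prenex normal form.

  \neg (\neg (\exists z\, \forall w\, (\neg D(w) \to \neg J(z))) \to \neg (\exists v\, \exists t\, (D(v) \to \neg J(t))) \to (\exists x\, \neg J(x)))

\forall z\, \exists w\, \forall v\, \forall t\, \forall x\, (\neg D(w) \land J(z) \land D(v) \land J(t) \land J(x))

Eliminate → and ↔ using ¬ and ∨.
  \neg (\neg \neg (\exists z\, \forall w\, (\neg \neg D(w) \lor \neg J(z))) \lor \neg \neg (\exists v\, \exists t\, (\neg D(v) \lor \neg J(t))) \lor (\exists x\, \neg J(x)))
Move each ¬ inward, flipping quantifiers it crosses:
  (\forall z\, \exists w\, (\neg D(w) \land J(z))) \land (\forall v\, \forall t\, (D(v) \land J(t))) \land (\forall x\, J(x))
All bound variables are already distinct, so no renaming is needed.
Finally move all quantifiers to the prefix:
  \forall z\, \exists w\, \forall v\, \forall t\, \forall x\, (\neg D(w) \land J(z) \land D(v) \land J(t) \land J(x))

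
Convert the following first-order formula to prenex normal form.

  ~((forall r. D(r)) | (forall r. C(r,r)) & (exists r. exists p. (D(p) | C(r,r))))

Drive negations inward (¬∀x A ≡ ∃x ¬A, ¬∃x A ≡ ∀x ¬A, De Morgan for ∧/∨):
  (exists r. ~D(r)) & ((exists r. ~C(r,r)) | (forall r. forall p. (~D(p) & ~C(r,r))))
Standardize variables apart so no two quantifiers bind the same name: r↦v, r↦w1.
  (exists r. ~D(r)) & ((exists v. ~C(v,v)) | (forall w1. forall p. (~D(p) & ~C(w1,w1))))
Extract every quantifier outward, since the variables are now distinct and don't occur free across branches:
  exists r. exists v. forall w1. forall p. (~D(r) & (~C(v,v) | ~D(p) & ~C(w1,w1)))

exists r. exists v. forall w1. forall p. (~D(r) & (~C(v,v) | ~D(p) & ~C(w1,w1)))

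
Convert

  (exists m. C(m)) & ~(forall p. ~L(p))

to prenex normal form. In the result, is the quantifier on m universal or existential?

existential

Move each ¬ inward, flipping quantifiers it crosses:
  (exists m. C(m)) & (exists p. L(p))
All bound variables are already distinct, so no renaming is needed.
Extract every quantifier outward, since the variables are now distinct and don't occur free across branches:
  exists m. exists p. (C(m) & L(p))
The quantifier exists m sits under an even number of negations, so it remains existential.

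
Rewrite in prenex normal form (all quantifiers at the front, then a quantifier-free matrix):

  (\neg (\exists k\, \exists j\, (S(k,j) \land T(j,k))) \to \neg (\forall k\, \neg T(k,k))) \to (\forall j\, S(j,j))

\forall k\, \forall j\, \forall s\, \forall v1\, ((\neg S(k,j) \lor \neg T(j,k)) \land \neg T(s,s) \lor S(v1,v1))

First replace A → B with ¬A ∨ B.
  \neg (\neg \neg (\exists k\, \exists j\, (S(k,j) \land T(j,k))) \lor \neg (\forall k\, \neg T(k,k))) \lor (\forall j\, S(j,j))
Push ¬ through the quantifiers and connectives to reach negation normal form:
  (\forall k\, \forall j\, (\neg S(k,j) \lor \neg T(j,k))) \land (\forall k\, \neg T(k,k)) \lor (\forall j\, S(j,j))
Standardize variables apart so no two quantifiers bind the same name: k↦s, j↦v1.
  (\forall k\, \forall j\, (\neg S(k,j) \lor \neg T(j,k))) \land (\forall s\, \neg T(s,s)) \lor (\forall v1\, S(v1,v1))
Pull the quantifiers to the front (each side's bound variable is not free in the other side):
  \forall k\, \forall j\, \forall s\, \forall v1\, ((\neg S(k,j) \lor \neg T(j,k)) \land \neg T(s,s) \lor S(v1,v1))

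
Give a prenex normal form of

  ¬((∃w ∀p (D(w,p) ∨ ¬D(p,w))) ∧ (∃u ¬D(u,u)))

Drive negations inward (¬∀x A ≡ ∃x ¬A, ¬∃x A ≡ ∀x ¬A, De Morgan for ∧/∨):
  (∀w ∃p (¬D(w,p) ∧ D(p,w))) ∨ (∀u D(u,u))
All bound variables are already distinct, so no renaming is needed.
Extract every quantifier outward, since the variables are now distinct and don't occur free across branches:
  ∀w ∃p ∀u (¬D(w,p) ∧ D(p,w) ∨ D(u,u))

∀w ∃p ∀u (¬D(w,p) ∧ D(p,w) ∨ D(u,u))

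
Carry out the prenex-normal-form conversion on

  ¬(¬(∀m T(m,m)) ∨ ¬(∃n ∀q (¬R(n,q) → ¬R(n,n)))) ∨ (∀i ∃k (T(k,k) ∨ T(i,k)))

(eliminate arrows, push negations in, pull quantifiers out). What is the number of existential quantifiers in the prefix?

2

First replace A → B with ¬A ∨ B.
  ¬(¬(∀m T(m,m)) ∨ ¬(∃n ∀q (¬¬R(n,q) ∨ ¬R(n,n)))) ∨ (∀i ∃k (T(k,k) ∨ T(i,k)))
Push ¬ through the quantifiers and connectives to reach negation normal form:
  (∀m T(m,m)) ∧ (∃n ∀q (R(n,q) ∨ ¬R(n,n))) ∨ (∀i ∃k (T(k,k) ∨ T(i,k)))
Finally move all quantifiers to the prefix:
  ∀m ∃n ∀q ∀i ∃k (T(m,m) ∧ (R(n,q) ∨ ¬R(n,n)) ∨ T(k,k) ∨ T(i,k))
The prefix is ∀m ∃n ∀q ∀i ∃k: 3 universal, 2 existential.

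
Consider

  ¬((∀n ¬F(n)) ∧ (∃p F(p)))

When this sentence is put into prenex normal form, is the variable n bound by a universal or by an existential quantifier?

existential

Push ¬ through the quantifiers and connectives to reach negation normal form:
  (∃n F(n)) ∨ (∀p ¬F(p))
All bound variables are already distinct, so no renaming is needed.
Pull the quantifiers to the front (each side's bound variable is not free in the other side):
  ∃n ∀p (F(n) ∨ ¬F(p))
The quantifier ∀n sits under an odd number of negations, so it flips to ∃n.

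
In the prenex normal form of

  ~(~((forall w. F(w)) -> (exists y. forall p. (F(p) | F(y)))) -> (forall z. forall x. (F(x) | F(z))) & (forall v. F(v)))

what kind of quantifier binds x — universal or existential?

Rewrite implications/biconditionals: A → B as ¬A ∨ B.
  ~(~~(~(forall w. F(w)) | (exists y. forall p. (F(p) | F(y)))) | (forall z. forall x. (F(x) | F(z))) & (forall v. F(v)))
Push ¬ through the quantifiers and connectives to reach negation normal form:
  (forall w. F(w)) & (forall y. exists p. (~F(p) & ~F(y))) & ((exists z. exists x. (~F(x) & ~F(z))) | (exists v. ~F(v)))
All bound variables are already distinct, so no renaming is needed.
Pull the quantifiers to the front (each side's bound variable is not free in the other side):
  forall w. forall y. exists p. exists z. exists x. exists v. (F(w) & ~F(p) & ~F(y) & (~F(x) & ~F(z) | ~F(v)))
The quantifier forall x sits under an odd number of negations (counting the antecedent side of each →), so it flips to exists x.

existential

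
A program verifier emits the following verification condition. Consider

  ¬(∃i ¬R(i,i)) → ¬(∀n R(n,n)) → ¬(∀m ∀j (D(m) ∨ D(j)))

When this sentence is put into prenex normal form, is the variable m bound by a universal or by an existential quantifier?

Rewrite implications/biconditionals: A → B as ¬A ∨ B.
  ¬¬(∃i ¬R(i,i)) ∨ ¬¬(∀n R(n,n)) ∨ ¬(∀m ∀j (D(m) ∨ D(j)))
Move each ¬ inward, flipping quantifiers it crosses:
  (∃i ¬R(i,i)) ∨ (∀n R(n,n)) ∨ (∃m ∃j (¬D(m) ∧ ¬D(j)))
All bound variables are already distinct, so no renaming is needed.
Finally move all quantifiers to the prefix:
  ∃i ∀n ∃m ∃j (¬R(i,i) ∨ R(n,n) ∨ ¬D(m) ∧ ¬D(j))
The quantifier ∀m sits under an odd number of negations (counting the antecedent side of each →), so it flips to ∃m.

existential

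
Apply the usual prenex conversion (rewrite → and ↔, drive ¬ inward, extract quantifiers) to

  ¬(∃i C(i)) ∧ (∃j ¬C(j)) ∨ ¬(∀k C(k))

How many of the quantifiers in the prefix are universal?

Push ¬ through the quantifiers and connectives to reach negation normal form:
  (∀i ¬C(i)) ∧ (∃j ¬C(j)) ∨ (∃k ¬C(k))
All bound variables are already distinct, so no renaming is needed.
Pull the quantifiers to the front (each side's bound variable is not free in the other side):
  ∀i ∃j ∃k (¬C(i) ∧ ¬C(j) ∨ ¬C(k))
The prefix is ∀i ∃j ∃k: 1 universal, 2 existential.

1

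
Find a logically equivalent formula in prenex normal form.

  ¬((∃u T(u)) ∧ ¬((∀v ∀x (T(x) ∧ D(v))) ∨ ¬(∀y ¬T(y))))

Move each ¬ inward, flipping quantifiers it crosses:
  (∀u ¬T(u)) ∨ (∀v ∀x (T(x) ∧ D(v))) ∨ (∃y T(y))
Extract every quantifier outward, since the variables are now distinct and don't occur free across branches:
  ∀u ∀v ∀x ∃y (¬T(u) ∨ T(x) ∧ D(v) ∨ T(y))

∀u ∀v ∀x ∃y (¬T(u) ∨ T(x) ∧ D(v) ∨ T(y))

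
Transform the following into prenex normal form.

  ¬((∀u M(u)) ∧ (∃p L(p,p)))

Move each ¬ inward, flipping quantifiers it crosses:
  (∃u ¬M(u)) ∨ (∀p ¬L(p,p))
All bound variables are already distinct, so no renaming is needed.
Extract every quantifier outward, since the variables are now distinct and don't occur free across branches:
  ∃u ∀p (¬M(u) ∨ ¬L(p,p))

∃u ∀p (¬M(u) ∨ ¬L(p,p))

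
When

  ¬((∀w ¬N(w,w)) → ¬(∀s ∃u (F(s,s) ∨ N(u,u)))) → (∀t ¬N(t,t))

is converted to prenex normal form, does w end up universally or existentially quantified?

existential

First replace A → B with ¬A ∨ B.
  ¬¬(¬(∀w ¬N(w,w)) ∨ ¬(∀s ∃u (F(s,s) ∨ N(u,u)))) ∨ (∀t ¬N(t,t))
Drive negations inward (¬∀x A ≡ ∃x ¬A, ¬∃x A ≡ ∀x ¬A, De Morgan for ∧/∨):
  (∃w N(w,w)) ∨ (∃s ∀u (¬F(s,s) ∧ ¬N(u,u))) ∨ (∀t ¬N(t,t))
Pull the quantifiers to the front (each side's bound variable is not free in the other side):
  ∃w ∃s ∀u ∀t (N(w,w) ∨ ¬F(s,s) ∧ ¬N(u,u) ∨ ¬N(t,t))
The quantifier ∀w sits under an odd number of negations (counting the antecedent side of each →), so it flips to ∃w.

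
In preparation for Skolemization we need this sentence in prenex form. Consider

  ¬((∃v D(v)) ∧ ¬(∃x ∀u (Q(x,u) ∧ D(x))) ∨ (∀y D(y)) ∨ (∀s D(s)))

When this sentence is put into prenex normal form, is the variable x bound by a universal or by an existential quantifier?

existential

Move each ¬ inward, flipping quantifiers it crosses:
  ((∀v ¬D(v)) ∨ (∃x ∀u (Q(x,u) ∧ D(x)))) ∧ (∃y ¬D(y)) ∧ (∃s ¬D(s))
Finally move all quantifiers to the prefix:
  ∀v ∃x ∀u ∃y ∃s ((¬D(v) ∨ Q(x,u) ∧ D(x)) ∧ ¬D(y) ∧ ¬D(s))
The quantifier ∃x sits under an even number of negations, so it remains existential.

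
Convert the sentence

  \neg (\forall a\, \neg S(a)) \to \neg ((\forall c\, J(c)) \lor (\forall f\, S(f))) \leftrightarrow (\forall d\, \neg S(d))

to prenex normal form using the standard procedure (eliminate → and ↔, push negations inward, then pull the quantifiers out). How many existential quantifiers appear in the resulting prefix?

First replace A → B with ¬A ∨ B; A ↔ B as (¬A ∨ B) ∧ (¬B ∨ A).
  (\neg (\neg \neg (\forall a\, \neg S(a)) \lor \neg ((\forall c\, J(c)) \lor (\forall f\, S(f)))) \lor (\forall d\, \neg S(d))) \land (\neg (\forall d\, \neg S(d)) \lor \neg \neg (\forall a\, \neg S(a)) \lor \neg ((\forall c\, J(c)) \lor (\forall f\, S(f))))
Drive negations inward (¬∀x A ≡ ∃x ¬A, ¬∃x A ≡ ∀x ¬A, De Morgan for ∧/∨):
  ((\exists a\, S(a)) \land ((\forall c\, J(c)) \lor (\forall f\, S(f))) \lor (\forall d\, \neg S(d))) \land ((\exists d\, S(d)) \lor (\forall a\, \neg S(a)) \lor (\exists c\, \neg J(c)) \land (\exists f\, \neg S(f)))
Rename bound variables to avoid capture: d↦z1, a↦s, c↦p, f↦x1.
  ((\exists a\, S(a)) \land ((\forall c\, J(c)) \lor (\forall f\, S(f))) \lor (\forall d\, \neg S(d))) \land ((\exists z1\, S(z1)) \lor (\forall s\, \neg S(s)) \lor (\exists p\, \neg J(p)) \land (\exists x1\, \neg S(x1)))
Finally move all quantifiers to the prefix:
  \exists a\, \forall c\, \forall f\, \forall d\, \exists z1\, \forall s\, \exists p\, \exists x1\, ((S(a) \land (J(c) \lor S(f)) \lor \neg S(d)) \land (S(z1) \lor \neg S(s) \lor \neg J(p) \land \neg S(x1)))
The prefix is \exists a \forall c \forall f \forall d \exists z1 \forall s \exists p \exists x1: 4 universal, 4 existential.

4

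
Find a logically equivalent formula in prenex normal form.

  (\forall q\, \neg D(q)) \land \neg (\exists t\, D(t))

Move each ¬ inward, flipping quantifiers it crosses:
  (\forall q\, \neg D(q)) \land (\forall t\, \neg D(t))
All bound variables are already distinct, so no renaming is needed.
Extract every quantifier outward, since the variables are now distinct and don't occur free across branches:
  \forall q\, \forall t\, (\neg D(q) \land \neg D(t))

\forall q\, \forall t\, (\neg D(q) \land \neg D(t))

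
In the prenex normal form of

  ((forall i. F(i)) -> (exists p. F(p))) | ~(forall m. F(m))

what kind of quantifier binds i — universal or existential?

existential

Rewrite implications/biconditionals: A → B as ¬A ∨ B.
  ~(forall i. F(i)) | (exists p. F(p)) | ~(forall m. F(m))
Drive negations inward (¬∀x A ≡ ∃x ¬A, ¬∃x A ≡ ∀x ¬A, De Morgan for ∧/∨):
  (exists i. ~F(i)) | (exists p. F(p)) | (exists m. ~F(m))
Extract every quantifier outward, since the variables are now distinct and don't occur free across branches:
  exists i. exists p. exists m. (~F(i) | F(p) | ~F(m))
The quantifier forall i sits under an odd number of negations (counting the antecedent side of each →), so it flips to exists i.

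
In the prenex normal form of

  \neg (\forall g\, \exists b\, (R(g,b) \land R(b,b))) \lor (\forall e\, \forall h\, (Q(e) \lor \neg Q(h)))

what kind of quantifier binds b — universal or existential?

Drive negations inward (¬∀x A ≡ ∃x ¬A, ¬∃x A ≡ ∀x ¬A, De Morgan for ∧/∨):
  (\exists g\, \forall b\, (\neg R(g,b) \lor \neg R(b,b))) \lor (\forall e\, \forall h\, (Q(e) \lor \neg Q(h)))
Extract every quantifier outward, since the variables are now distinct and don't occur free across branches:
  \exists g\, \forall b\, \forall e\, \forall h\, (\neg R(g,b) \lor \neg R(b,b) \lor Q(e) \lor \neg Q(h))
The quantifier \exists b sits under an odd number of negations, so it flips to \forall b.

universal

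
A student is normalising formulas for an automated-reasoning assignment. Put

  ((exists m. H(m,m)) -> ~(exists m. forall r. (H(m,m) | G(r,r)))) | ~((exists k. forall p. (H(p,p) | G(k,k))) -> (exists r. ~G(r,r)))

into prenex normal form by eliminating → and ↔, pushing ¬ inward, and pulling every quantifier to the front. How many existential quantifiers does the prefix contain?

Rewrite implications/biconditionals: A → B as ¬A ∨ B.
  ~(exists m. H(m,m)) | ~(exists m. forall r. (H(m,m) | G(r,r))) | ~(~(exists k. forall p. (H(p,p) | G(k,k))) | (exists r. ~G(r,r)))
Push ¬ through the quantifiers and connectives to reach negation normal form:
  (forall m. ~H(m,m)) | (forall m. exists r. (~H(m,m) & ~G(r,r))) | (exists k. forall p. (H(p,p) | G(k,k))) & (forall r. G(r,r))
Give each quantifier a distinct variable: m↦x1, r↦s.
  (forall m. ~H(m,m)) | (forall x1. exists r. (~H(x1,x1) & ~G(r,r))) | (exists k. forall p. (H(p,p) | G(k,k))) & (forall s. G(s,s))
Finally move all quantifiers to the prefix:
  forall m. forall x1. exists r. exists k. forall p. forall s. (~H(m,m) | ~H(x1,x1) & ~G(r,r) | (H(p,p) | G(k,k)) & G(s,s))
The prefix is forall m forall x1 exists r exists k forall p forall s: 4 universal, 2 existential.

2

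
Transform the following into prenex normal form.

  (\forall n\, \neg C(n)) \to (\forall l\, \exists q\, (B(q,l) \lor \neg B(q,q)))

Rewrite implications/biconditionals: A → B as ¬A ∨ B.
  \neg (\forall n\, \neg C(n)) \lor (\forall l\, \exists q\, (B(q,l) \lor \neg B(q,q)))
Move each ¬ inward, flipping quantifiers it crosses:
  (\exists n\, C(n)) \lor (\forall l\, \exists q\, (B(q,l) \lor \neg B(q,q)))
All bound variables are already distinct, so no renaming is needed.
Finally move all quantifiers to the prefix:
  \exists n\, \forall l\, \exists q\, (C(n) \lor B(q,l) \lor \neg B(q,q))

\exists n\, \forall l\, \exists q\, (C(n) \lor B(q,l) \lor \neg B(q,q))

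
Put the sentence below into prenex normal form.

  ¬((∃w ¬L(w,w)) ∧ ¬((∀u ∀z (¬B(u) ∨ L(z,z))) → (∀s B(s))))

∀w ∃u ∃z ∀s (L(w,w) ∨ B(u) ∧ ¬L(z,z) ∨ B(s))

Eliminate → and ↔ using ¬ and ∨.
  ¬((∃w ¬L(w,w)) ∧ ¬(¬(∀u ∀z (¬B(u) ∨ L(z,z))) ∨ (∀s B(s))))
Push ¬ through the quantifiers and connectives to reach negation normal form:
  (∀w L(w,w)) ∨ (∃u ∃z (B(u) ∧ ¬L(z,z))) ∨ (∀s B(s))
All bound variables are already distinct, so no renaming is needed.
Finally move all quantifiers to the prefix:
  ∀w ∃u ∃z ∀s (L(w,w) ∨ B(u) ∧ ¬L(z,z) ∨ B(s))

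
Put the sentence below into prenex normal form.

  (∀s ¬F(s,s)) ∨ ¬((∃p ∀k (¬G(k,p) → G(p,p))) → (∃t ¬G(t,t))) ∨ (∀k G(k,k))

∀s ∃p ∀k ∀t ∀v (¬F(s,s) ∨ (G(k,p) ∨ G(p,p)) ∧ G(t,t) ∨ G(v,v))

Eliminate → and ↔ using ¬ and ∨.
  (∀s ¬F(s,s)) ∨ ¬(¬(∃p ∀k (¬¬G(k,p) ∨ G(p,p))) ∨ (∃t ¬G(t,t))) ∨ (∀k G(k,k))
Push ¬ through the quantifiers and connectives to reach negation normal form:
  (∀s ¬F(s,s)) ∨ (∃p ∀k (G(k,p) ∨ G(p,p))) ∧ (∀t G(t,t)) ∨ (∀k G(k,k))
Give each quantifier a distinct variable: k↦v.
  (∀s ¬F(s,s)) ∨ (∃p ∀k (G(k,p) ∨ G(p,p))) ∧ (∀t G(t,t)) ∨ (∀v G(v,v))
Pull the quantifiers to the front (each side's bound variable is not free in the other side):
  ∀s ∃p ∀k ∀t ∀v (¬F(s,s) ∨ (G(k,p) ∨ G(p,p)) ∧ G(t,t) ∨ G(v,v))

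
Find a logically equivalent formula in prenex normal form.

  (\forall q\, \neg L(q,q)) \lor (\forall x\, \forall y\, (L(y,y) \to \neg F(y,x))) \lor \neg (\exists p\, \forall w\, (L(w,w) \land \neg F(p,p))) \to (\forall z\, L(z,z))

Eliminate → and ↔ using ¬ and ∨.
  \neg ((\forall q\, \neg L(q,q)) \lor (\forall x\, \forall y\, (\neg L(y,y) \lor \neg F(y,x))) \lor \neg (\exists p\, \forall w\, (L(w,w) \land \neg F(p,p)))) \lor (\forall z\, L(z,z))
Drive negations inward (¬∀x A ≡ ∃x ¬A, ¬∃x A ≡ ∀x ¬A, De Morgan for ∧/∨):
  (\exists q\, L(q,q)) \land (\exists x\, \exists y\, (L(y,y) \land F(y,x))) \land (\exists p\, \forall w\, (L(w,w) \land \neg F(p,p))) \lor (\forall z\, L(z,z))
All bound variables are already distinct, so no renaming is needed.
Finally move all quantifiers to the prefix:
  \exists q\, \exists x\, \exists y\, \exists p\, \forall w\, \forall z\, (L(q,q) \land L(y,y) \land F(y,x) \land L(w,w) \land \neg F(p,p) \lor L(z,z))

\exists q\, \exists x\, \exists y\, \exists p\, \forall w\, \forall z\, (L(q,q) \land L(y,y) \land F(y,x) \land L(w,w) \land \neg F(p,p) \lor L(z,z))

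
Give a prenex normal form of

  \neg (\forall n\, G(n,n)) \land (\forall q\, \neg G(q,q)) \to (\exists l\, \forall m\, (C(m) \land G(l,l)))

Rewrite implications/biconditionals: A → B as ¬A ∨ B.
  \neg (\neg (\forall n\, G(n,n)) \land (\forall q\, \neg G(q,q))) \lor (\exists l\, \forall m\, (C(m) \land G(l,l)))
Drive negations inward (¬∀x A ≡ ∃x ¬A, ¬∃x A ≡ ∀x ¬A, De Morgan for ∧/∨):
  (\forall n\, G(n,n)) \lor (\exists q\, G(q,q)) \lor (\exists l\, \forall m\, (C(m) \land G(l,l)))
All bound variables are already distinct, so no renaming is needed.
Finally move all quantifiers to the prefix:
  \forall n\, \exists q\, \exists l\, \forall m\, (G(n,n) \lor G(q,q) \lor C(m) \land G(l,l))

\forall n\, \exists q\, \exists l\, \forall m\, (G(n,n) \lor G(q,q) \lor C(m) \land G(l,l))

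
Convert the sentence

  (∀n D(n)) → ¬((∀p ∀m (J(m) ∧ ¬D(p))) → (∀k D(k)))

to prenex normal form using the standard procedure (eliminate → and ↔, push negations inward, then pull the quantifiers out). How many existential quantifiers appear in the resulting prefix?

2

Eliminate → and ↔ using ¬ and ∨.
  ¬(∀n D(n)) ∨ ¬(¬(∀p ∀m (J(m) ∧ ¬D(p))) ∨ (∀k D(k)))
Move each ¬ inward, flipping quantifiers it crosses:
  (∃n ¬D(n)) ∨ (∀p ∀m (J(m) ∧ ¬D(p))) ∧ (∃k ¬D(k))
All bound variables are already distinct, so no renaming is needed.
Pull the quantifiers to the front (each side's bound variable is not free in the other side):
  ∃n ∀p ∀m ∃k (¬D(n) ∨ J(m) ∧ ¬D(p) ∧ ¬D(k))
The prefix is ∃n ∀p ∀m ∃k: 2 universal, 2 existential.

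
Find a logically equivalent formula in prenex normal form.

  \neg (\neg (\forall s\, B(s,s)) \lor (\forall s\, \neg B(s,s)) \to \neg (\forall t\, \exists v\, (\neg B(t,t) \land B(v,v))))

Rewrite implications/biconditionals: A → B as ¬A ∨ B.
  \neg (\neg (\neg (\forall s\, B(s,s)) \lor (\forall s\, \neg B(s,s))) \lor \neg (\forall t\, \exists v\, (\neg B(t,t) \land B(v,v))))
Drive negations inward (¬∀x A ≡ ∃x ¬A, ¬∃x A ≡ ∀x ¬A, De Morgan for ∧/∨):
  ((\exists s\, \neg B(s,s)) \lor (\forall s\, \neg B(s,s))) \land (\forall t\, \exists v\, (\neg B(t,t) \land B(v,v)))
Rename bound variables to avoid capture: s↦x1.
  ((\exists s\, \neg B(s,s)) \lor (\forall x1\, \neg B(x1,x1))) \land (\forall t\, \exists v\, (\neg B(t,t) \land B(v,v)))
Extract every quantifier outward, since the variables are now distinct and don't occur free across branches:
  \exists s\, \forall x1\, \forall t\, \exists v\, ((\neg B(s,s) \lor \neg B(x1,x1)) \land \neg B(t,t) \land B(v,v))

\exists s\, \forall x1\, \forall t\, \exists v\, ((\neg B(s,s) \lor \neg B(x1,x1)) \land \neg B(t,t) \land B(v,v))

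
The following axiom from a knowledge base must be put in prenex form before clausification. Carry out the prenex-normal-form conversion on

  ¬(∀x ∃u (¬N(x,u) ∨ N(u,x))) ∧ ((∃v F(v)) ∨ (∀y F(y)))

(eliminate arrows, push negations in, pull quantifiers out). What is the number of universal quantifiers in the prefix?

Move each ¬ inward, flipping quantifiers it crosses:
  (∃x ∀u (N(x,u) ∧ ¬N(u,x))) ∧ ((∃v F(v)) ∨ (∀y F(y)))
All bound variables are already distinct, so no renaming is needed.
Finally move all quantifiers to the prefix:
  ∃x ∀u ∃v ∀y (N(x,u) ∧ ¬N(u,x) ∧ (F(v) ∨ F(y)))
The prefix is ∃x ∀u ∃v ∀y: 2 universal, 2 existential.

2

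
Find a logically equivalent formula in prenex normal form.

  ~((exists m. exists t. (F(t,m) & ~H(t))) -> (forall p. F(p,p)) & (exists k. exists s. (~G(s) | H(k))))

exists m. exists t. exists p. forall k. forall s. (F(t,m) & ~H(t) & (~F(p,p) | G(s) & ~H(k)))

Rewrite implications/biconditionals: A → B as ¬A ∨ B.
  ~(~(exists m. exists t. (F(t,m) & ~H(t))) | (forall p. F(p,p)) & (exists k. exists s. (~G(s) | H(k))))
Move each ¬ inward, flipping quantifiers it crosses:
  (exists m. exists t. (F(t,m) & ~H(t))) & ((exists p. ~F(p,p)) | (forall k. forall s. (G(s) & ~H(k))))
Finally move all quantifiers to the prefix:
  exists m. exists t. exists p. forall k. forall s. (F(t,m) & ~H(t) & (~F(p,p) | G(s) & ~H(k)))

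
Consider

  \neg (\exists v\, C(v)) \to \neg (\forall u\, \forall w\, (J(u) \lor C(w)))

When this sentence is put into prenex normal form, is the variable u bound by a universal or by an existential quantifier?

existential

Rewrite implications/biconditionals: A → B as ¬A ∨ B.
  \neg \neg (\exists v\, C(v)) \lor \neg (\forall u\, \forall w\, (J(u) \lor C(w)))
Push ¬ through the quantifiers and connectives to reach negation normal form:
  (\exists v\, C(v)) \lor (\exists u\, \exists w\, (\neg J(u) \land \neg C(w)))
Finally move all quantifiers to the prefix:
  \exists v\, \exists u\, \exists w\, (C(v) \lor \neg J(u) \land \neg C(w))
The quantifier \forall u sits under an odd number of negations (counting the antecedent side of each →), so it flips to \exists u.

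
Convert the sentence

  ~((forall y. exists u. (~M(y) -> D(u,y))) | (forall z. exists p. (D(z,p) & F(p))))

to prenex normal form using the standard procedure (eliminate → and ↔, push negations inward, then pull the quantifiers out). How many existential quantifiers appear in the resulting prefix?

Eliminate → and ↔ using ¬ and ∨.
  ~((forall y. exists u. (~~M(y) | D(u,y))) | (forall z. exists p. (D(z,p) & F(p))))
Push ¬ through the quantifiers and connectives to reach negation normal form:
  (exists y. forall u. (~M(y) & ~D(u,y))) & (exists z. forall p. (~D(z,p) | ~F(p)))
All bound variables are already distinct, so no renaming is needed.
Pull the quantifiers to the front (each side's bound variable is not free in the other side):
  exists y. forall u. exists z. forall p. (~M(y) & ~D(u,y) & (~D(z,p) | ~F(p)))
The prefix is exists y forall u exists z forall p: 2 universal, 2 existential.

2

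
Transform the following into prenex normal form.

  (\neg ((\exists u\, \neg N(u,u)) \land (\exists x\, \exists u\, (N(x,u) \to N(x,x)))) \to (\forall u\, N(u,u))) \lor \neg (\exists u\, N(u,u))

\exists u\, \exists x\, \exists a\, \forall w\, \forall y\, (\neg N(u,u) \land (\neg N(x,a) \lor N(x,x)) \lor N(w,w) \lor \neg N(y,y))

Eliminate → and ↔ using ¬ and ∨.
  \neg \neg ((\exists u\, \neg N(u,u)) \land (\exists x\, \exists u\, (\neg N(x,u) \lor N(x,x)))) \lor (\forall u\, N(u,u)) \lor \neg (\exists u\, N(u,u))
Drive negations inward (¬∀x A ≡ ∃x ¬A, ¬∃x A ≡ ∀x ¬A, De Morgan for ∧/∨):
  (\exists u\, \neg N(u,u)) \land (\exists x\, \exists u\, (\neg N(x,u) \lor N(x,x))) \lor (\forall u\, N(u,u)) \lor (\forall u\, \neg N(u,u))
Standardize variables apart so no two quantifiers bind the same name: u↦a, u↦w, u↦y.
  (\exists u\, \neg N(u,u)) \land (\exists x\, \exists a\, (\neg N(x,a) \lor N(x,x))) \lor (\forall w\, N(w,w)) \lor (\forall y\, \neg N(y,y))
Extract every quantifier outward, since the variables are now distinct and don't occur free across branches:
  \exists u\, \exists x\, \exists a\, \forall w\, \forall y\, (\neg N(u,u) \land (\neg N(x,a) \lor N(x,x)) \lor N(w,w) \lor \neg N(y,y))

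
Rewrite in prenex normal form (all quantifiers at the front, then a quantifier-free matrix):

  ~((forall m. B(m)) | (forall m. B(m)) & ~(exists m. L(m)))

exists m. exists v1. exists q. (~B(m) & (~B(v1) | L(q)))

Push ¬ through the quantifiers and connectives to reach negation normal form:
  (exists m. ~B(m)) & ((exists m. ~B(m)) | (exists m. L(m)))
Give each quantifier a distinct variable: m↦v1, m↦q.
  (exists m. ~B(m)) & ((exists v1. ~B(v1)) | (exists q. L(q)))
Finally move all quantifiers to the prefix:
  exists m. exists v1. exists q. (~B(m) & (~B(v1) | L(q)))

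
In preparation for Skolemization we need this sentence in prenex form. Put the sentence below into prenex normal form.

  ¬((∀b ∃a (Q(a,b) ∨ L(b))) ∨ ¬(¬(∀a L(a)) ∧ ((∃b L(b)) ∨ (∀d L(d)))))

∃b ∀a ∃z1 ∃v ∀d (¬Q(a,b) ∧ ¬L(b) ∧ ¬L(z1) ∧ (L(v) ∨ L(d)))

Push ¬ through the quantifiers and connectives to reach negation normal form:
  (∃b ∀a (¬Q(a,b) ∧ ¬L(b))) ∧ (∃a ¬L(a)) ∧ ((∃b L(b)) ∨ (∀d L(d)))
Rename bound variables to avoid capture: a↦z1, b↦v.
  (∃b ∀a (¬Q(a,b) ∧ ¬L(b))) ∧ (∃z1 ¬L(z1)) ∧ ((∃v L(v)) ∨ (∀d L(d)))
Extract every quantifier outward, since the variables are now distinct and don't occur free across branches:
  ∃b ∀a ∃z1 ∃v ∀d (¬Q(a,b) ∧ ¬L(b) ∧ ¬L(z1) ∧ (L(v) ∨ L(d)))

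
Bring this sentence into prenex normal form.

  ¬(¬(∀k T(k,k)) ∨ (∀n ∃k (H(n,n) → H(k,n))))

∀k ∃n ∀z1 (T(k,k) ∧ H(n,n) ∧ ¬H(z1,n))

First replace A → B with ¬A ∨ B.
  ¬(¬(∀k T(k,k)) ∨ (∀n ∃k (¬H(n,n) ∨ H(k,n))))
Move each ¬ inward, flipping quantifiers it crosses:
  (∀k T(k,k)) ∧ (∃n ∀k (H(n,n) ∧ ¬H(k,n)))
Standardize variables apart so no two quantifiers bind the same name: k↦z1.
  (∀k T(k,k)) ∧ (∃n ∀z1 (H(n,n) ∧ ¬H(z1,n)))
Extract every quantifier outward, since the variables are now distinct and don't occur free across branches:
  ∀k ∃n ∀z1 (T(k,k) ∧ H(n,n) ∧ ¬H(z1,n))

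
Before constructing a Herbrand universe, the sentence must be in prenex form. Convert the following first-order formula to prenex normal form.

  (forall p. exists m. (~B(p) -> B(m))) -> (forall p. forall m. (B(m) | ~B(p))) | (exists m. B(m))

Eliminate → and ↔ using ¬ and ∨.
  ~(forall p. exists m. (~~B(p) | B(m))) | (forall p. forall m. (B(m) | ~B(p))) | (exists m. B(m))
Push ¬ through the quantifiers and connectives to reach negation normal form:
  (exists p. forall m. (~B(p) & ~B(m))) | (forall p. forall m. (B(m) | ~B(p))) | (exists m. B(m))
Standardize variables apart so no two quantifiers bind the same name: p↦z, m↦q, m↦w.
  (exists p. forall m. (~B(p) & ~B(m))) | (forall z. forall q. (B(q) | ~B(z))) | (exists w. B(w))
Extract every quantifier outward, since the variables are now distinct and don't occur free across branches:
  exists p. forall m. forall z. forall q. exists w. (~B(p) & ~B(m) | B(q) | ~B(z) | B(w))

exists p. forall m. forall z. forall q. exists w. (~B(p) & ~B(m) | B(q) | ~B(z) | B(w))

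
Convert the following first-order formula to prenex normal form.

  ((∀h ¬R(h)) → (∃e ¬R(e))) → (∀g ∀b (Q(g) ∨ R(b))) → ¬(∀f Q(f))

Eliminate → and ↔ using ¬ and ∨.
  ¬(¬(∀h ¬R(h)) ∨ (∃e ¬R(e))) ∨ ¬(∀g ∀b (Q(g) ∨ R(b))) ∨ ¬(∀f Q(f))
Move each ¬ inward, flipping quantifiers it crosses:
  (∀h ¬R(h)) ∧ (∀e R(e)) ∨ (∃g ∃b (¬Q(g) ∧ ¬R(b))) ∨ (∃f ¬Q(f))
All bound variables are already distinct, so no renaming is needed.
Pull the quantifiers to the front (each side's bound variable is not free in the other side):
  ∀h ∀e ∃g ∃b ∃f (¬R(h) ∧ R(e) ∨ ¬Q(g) ∧ ¬R(b) ∨ ¬Q(f))

∀h ∀e ∃g ∃b ∃f (¬R(h) ∧ R(e) ∨ ¬Q(g) ∧ ¬R(b) ∨ ¬Q(f))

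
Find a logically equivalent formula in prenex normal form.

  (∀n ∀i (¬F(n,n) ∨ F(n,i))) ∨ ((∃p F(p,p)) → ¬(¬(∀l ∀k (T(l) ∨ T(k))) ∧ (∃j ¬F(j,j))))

Rewrite implications/biconditionals: A → B as ¬A ∨ B.
  (∀n ∀i (¬F(n,n) ∨ F(n,i))) ∨ ¬(∃p F(p,p)) ∨ ¬(¬(∀l ∀k (T(l) ∨ T(k))) ∧ (∃j ¬F(j,j)))
Drive negations inward (¬∀x A ≡ ∃x ¬A, ¬∃x A ≡ ∀x ¬A, De Morgan for ∧/∨):
  (∀n ∀i (¬F(n,n) ∨ F(n,i))) ∨ (∀p ¬F(p,p)) ∨ (∀l ∀k (T(l) ∨ T(k))) ∨ (∀j F(j,j))
All bound variables are already distinct, so no renaming is needed.
Pull the quantifiers to the front (each side's bound variable is not free in the other side):
  ∀n ∀i ∀p ∀l ∀k ∀j (¬F(n,n) ∨ F(n,i) ∨ ¬F(p,p) ∨ T(l) ∨ T(k) ∨ F(j,j))

∀n ∀i ∀p ∀l ∀k ∀j (¬F(n,n) ∨ F(n,i) ∨ ¬F(p,p) ∨ T(l) ∨ T(k) ∨ F(j,j))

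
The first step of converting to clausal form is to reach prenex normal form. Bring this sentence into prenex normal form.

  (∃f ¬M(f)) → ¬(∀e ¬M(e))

Rewrite implications/biconditionals: A → B as ¬A ∨ B.
  ¬(∃f ¬M(f)) ∨ ¬(∀e ¬M(e))
Push ¬ through the quantifiers and connectives to reach negation normal form:
  (∀f M(f)) ∨ (∃e M(e))
All bound variables are already distinct, so no renaming is needed.
Pull the quantifiers to the front (each side's bound variable is not free in the other side):
  ∀f ∃e (M(f) ∨ M(e))

∀f ∃e (M(f) ∨ M(e))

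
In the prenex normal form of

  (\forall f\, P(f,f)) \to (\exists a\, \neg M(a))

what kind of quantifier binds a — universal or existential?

Eliminate → and ↔ using ¬ and ∨.
  \neg (\forall f\, P(f,f)) \lor (\exists a\, \neg M(a))
Move each ¬ inward, flipping quantifiers it crosses:
  (\exists f\, \neg P(f,f)) \lor (\exists a\, \neg M(a))
All bound variables are already distinct, so no renaming is needed.
Pull the quantifiers to the front (each side's bound variable is not free in the other side):
  \exists f\, \exists a\, (\neg P(f,f) \lor \neg M(a))
The quantifier \exists a sits under an even number of negations (counting the antecedent side of each →), so it remains existential.

existential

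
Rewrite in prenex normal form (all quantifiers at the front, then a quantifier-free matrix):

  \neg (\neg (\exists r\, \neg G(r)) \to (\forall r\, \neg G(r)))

\forall r\, \exists s\, (G(r) \land G(s))

Eliminate → and ↔ using ¬ and ∨.
  \neg (\neg \neg (\exists r\, \neg G(r)) \lor (\forall r\, \neg G(r)))
Push ¬ through the quantifiers and connectives to reach negation normal form:
  (\forall r\, G(r)) \land (\exists r\, G(r))
Standardize variables apart so no two quantifiers bind the same name: r↦s.
  (\forall r\, G(r)) \land (\exists s\, G(s))
Finally move all quantifiers to the prefix:
  \forall r\, \exists s\, (G(r) \land G(s))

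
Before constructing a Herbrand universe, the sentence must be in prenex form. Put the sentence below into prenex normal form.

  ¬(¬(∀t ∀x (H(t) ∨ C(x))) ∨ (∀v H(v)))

Move each ¬ inward, flipping quantifiers it crosses:
  (∀t ∀x (H(t) ∨ C(x))) ∧ (∃v ¬H(v))
Finally move all quantifiers to the prefix:
  ∀t ∀x ∃v ((H(t) ∨ C(x)) ∧ ¬H(v))

∀t ∀x ∃v ((H(t) ∨ C(x)) ∧ ¬H(v))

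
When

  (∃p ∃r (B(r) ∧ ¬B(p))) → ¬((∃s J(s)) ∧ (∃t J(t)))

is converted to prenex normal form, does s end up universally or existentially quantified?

First replace A → B with ¬A ∨ B.
  ¬(∃p ∃r (B(r) ∧ ¬B(p))) ∨ ¬((∃s J(s)) ∧ (∃t J(t)))
Move each ¬ inward, flipping quantifiers it crosses:
  (∀p ∀r (¬B(r) ∨ B(p))) ∨ (∀s ¬J(s)) ∨ (∀t ¬J(t))
Pull the quantifiers to the front (each side's bound variable is not free in the other side):
  ∀p ∀r ∀s ∀t (¬B(r) ∨ B(p) ∨ ¬J(s) ∨ ¬J(t))
The quantifier ∃s sits under an odd number of negations (counting the antecedent side of each →), so it flips to ∀s.

universal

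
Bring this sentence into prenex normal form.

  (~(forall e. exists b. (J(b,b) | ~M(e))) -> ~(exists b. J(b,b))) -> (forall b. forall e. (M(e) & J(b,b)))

exists e. forall b. exists v1. forall u. forall x. (~J(b,b) & M(e) & J(v1,v1) | M(x) & J(u,u))

First replace A → B with ¬A ∨ B.
  ~(~~(forall e. exists b. (J(b,b) | ~M(e))) | ~(exists b. J(b,b))) | (forall b. forall e. (M(e) & J(b,b)))
Push ¬ through the quantifiers and connectives to reach negation normal form:
  (exists e. forall b. (~J(b,b) & M(e))) & (exists b. J(b,b)) | (forall b. forall e. (M(e) & J(b,b)))
Rename bound variables to avoid capture: b↦v1, b↦u, e↦x.
  (exists e. forall b. (~J(b,b) & M(e))) & (exists v1. J(v1,v1)) | (forall u. forall x. (M(x) & J(u,u)))
Finally move all quantifiers to the prefix:
  exists e. forall b. exists v1. forall u. forall x. (~J(b,b) & M(e) & J(v1,v1) | M(x) & J(u,u))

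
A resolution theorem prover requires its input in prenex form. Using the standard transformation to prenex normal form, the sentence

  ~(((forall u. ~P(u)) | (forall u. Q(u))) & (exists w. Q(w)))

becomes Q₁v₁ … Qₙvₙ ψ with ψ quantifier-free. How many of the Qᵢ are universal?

Move each ¬ inward, flipping quantifiers it crosses:
  (exists u. P(u)) & (exists u. ~Q(u)) | (forall w. ~Q(w))
Give each quantifier a distinct variable: u↦v1.
  (exists u. P(u)) & (exists v1. ~Q(v1)) | (forall w. ~Q(w))
Pull the quantifiers to the front (each side's bound variable is not free in the other side):
  exists u. exists v1. forall w. (P(u) & ~Q(v1) | ~Q(w))
The prefix is exists u exists v1 forall w: 1 universal, 2 existential.

1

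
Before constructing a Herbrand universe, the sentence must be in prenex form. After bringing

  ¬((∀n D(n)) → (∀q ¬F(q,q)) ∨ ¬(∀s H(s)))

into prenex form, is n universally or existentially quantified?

First replace A → B with ¬A ∨ B.
  ¬(¬(∀n D(n)) ∨ (∀q ¬F(q,q)) ∨ ¬(∀s H(s)))
Move each ¬ inward, flipping quantifiers it crosses:
  (∀n D(n)) ∧ (∃q F(q,q)) ∧ (∀s H(s))
Extract every quantifier outward, since the variables are now distinct and don't occur free across branches:
  ∀n ∃q ∀s (D(n) ∧ F(q,q) ∧ H(s))
The quantifier ∀n sits under an even number of negations (counting the antecedent side of each →), so it remains universal.

universal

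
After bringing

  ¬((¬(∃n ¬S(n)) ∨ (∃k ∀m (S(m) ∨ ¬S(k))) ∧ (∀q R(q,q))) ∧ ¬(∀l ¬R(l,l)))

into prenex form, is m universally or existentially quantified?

existential

Push ¬ through the quantifiers and connectives to reach negation normal form:
  (∃n ¬S(n)) ∧ ((∀k ∃m (¬S(m) ∧ S(k))) ∨ (∃q ¬R(q,q))) ∨ (∀l ¬R(l,l))
Finally move all quantifiers to the prefix:
  ∃n ∀k ∃m ∃q ∀l (¬S(n) ∧ (¬S(m) ∧ S(k) ∨ ¬R(q,q)) ∨ ¬R(l,l))
The quantifier ∀m sits under an odd number of negations, so it flips to ∃m.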